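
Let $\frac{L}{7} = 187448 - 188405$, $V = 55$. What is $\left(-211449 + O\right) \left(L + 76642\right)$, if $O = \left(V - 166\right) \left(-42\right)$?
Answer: $-14463303141$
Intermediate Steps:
$L = -6699$ ($L = 7 \left(187448 - 188405\right) = 7 \left(-957\right) = -6699$)
$O = 4662$ ($O = \left(55 - 166\right) \left(-42\right) = \left(-111\right) \left(-42\right) = 4662$)
$\left(-211449 + O\right) \left(L + 76642\right) = \left(-211449 + 4662\right) \left(-6699 + 76642\right) = \left(-206787\right) 69943 = -14463303141$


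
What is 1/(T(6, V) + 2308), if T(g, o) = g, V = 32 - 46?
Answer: 1/2314 ≈ 0.00043215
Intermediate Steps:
V = -14
1/(T(6, V) + 2308) = 1/(6 + 2308) = 1/2314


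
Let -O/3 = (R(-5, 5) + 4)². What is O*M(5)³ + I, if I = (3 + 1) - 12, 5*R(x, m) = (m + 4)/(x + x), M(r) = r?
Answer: -109603/20 ≈ -5480.1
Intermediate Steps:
R(x, m) = (4 + m)/(10*x) (R(x, m) = ((m + 4)/(x + x))/5 = ((4 + m)/((2*x)))/5 = ((4 + m)*(1/(2*x)))/5 = ((4 + m)/(2*x))/5 = (4 + m)/(10*x))
I = -8 (I = 4 - 12 = -8)
O = -109443/2500 (O = -3*((⅒)*(4 + 5)/(-5) + 4)² = -3*((⅒)*(-⅕)*9 + 4)² = -3*(-9/50 + 4)² = -3*(191/50)² = -3*36481/2500 = -109443/2500 ≈ -43.777)
O*M(5)³ + I = -109443/2500*5³ - 8 = -109443/2500*125 - 8 = -109443/20 - 8 = -109603/20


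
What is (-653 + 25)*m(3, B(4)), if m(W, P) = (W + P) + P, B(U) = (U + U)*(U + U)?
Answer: -82268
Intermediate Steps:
B(U) = 4*U**2 (B(U) = (2*U)*(2*U) = 4*U**2)
m(W, P) = W + 2*P (m(W, P) = (P + W) + P = W + 2*P)
(-653 + 25)*m(3, B(4)) = (-653 + 25)*(3 + 2*(4*4**2)) = -628*(3 + 2*(4*16)) = -628*(3 + 2*64) = -628*(3 + 128) = -628*131 = -82268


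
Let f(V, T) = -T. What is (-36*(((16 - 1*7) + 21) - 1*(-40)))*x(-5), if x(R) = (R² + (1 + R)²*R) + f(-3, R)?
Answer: 126000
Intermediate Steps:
x(R) = R² - R + R*(1 + R)² (x(R) = (R² + (1 + R)²*R) - R = (R² + R*(1 + R)²) - R = R² - R + R*(1 + R)²)
(-36*(((16 - 1*7) + 21) - 1*(-40)))*x(-5) = (-36*(((16 - 1*7) + 21) - 1*(-40)))*((-5)²*(3 - 5)) = (-36*(((16 - 7) + 21) + 40))*(25*(-2)) = -36*((9 + 21) + 40)*(-50) = -36*(30 + 40)*(-50) = -36*70*(-50) = -2520*(-50) = 126000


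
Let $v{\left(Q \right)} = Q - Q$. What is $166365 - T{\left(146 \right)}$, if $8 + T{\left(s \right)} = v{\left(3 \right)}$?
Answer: $166373$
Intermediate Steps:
$v{\left(Q \right)} = 0$
$T{\left(s \right)} = -8$ ($T{\left(s \right)} = -8 + 0 = -8$)
$166365 - T{\left(146 \right)} = 166365 - -8 = 166365 + 8 = 166373$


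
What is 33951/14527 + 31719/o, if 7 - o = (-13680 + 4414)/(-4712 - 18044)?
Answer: 5245323372477/1089713851 ≈ 4813.5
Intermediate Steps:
o = 75013/11378 (o = 7 - (-13680 + 4414)/(-4712 - 18044) = 7 - (-9266)/(-22756) = 7 - (-9266)*(-1)/22756 = 7 - 1*4633/11378 = 7 - 4633/11378 = 75013/11378 ≈ 6.5928)
33951/14527 + 31719/o = 33951/14527 + 31719/(75013/11378) = 33951*(1/14527) + 31719*(11378/75013) = 33951/14527 + 360898782/75013 = 5245323372477/1089713851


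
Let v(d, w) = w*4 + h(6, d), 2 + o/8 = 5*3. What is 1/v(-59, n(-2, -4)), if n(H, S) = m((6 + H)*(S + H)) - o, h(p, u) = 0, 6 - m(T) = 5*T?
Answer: 1/88 ≈ 0.011364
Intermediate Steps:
m(T) = 6 - 5*T
o = 104 (o = -16 + 8*(5*3) = -16 + 8*15 = -16 + 120 = 104)
n(H, S) = -98 - 5*(6 + H)*(H + S) (n(H, S) = (6 - 5*(6 + H)*(S + H)) - 1*104 = (6 - 5*(6 + H)*(H + S)) - 104 = -98 - 5*(6 + H)*(H + S))
v(d, w) = 4*w (v(d, w) = w*4 + 0 = 4*w + 0 = 4*w)
1/v(-59, n(-2, -4)) = 1/(4*(-98 - 30*(-2) - 30*(-4) - 5*(-2)² - 5*(-2)*(-4))) = 1/(4*(-98 + 60 + 120 - 5*4 - 40)) = 1/(4*(-98 + 60 + 120 - 20 - 40)) = 1/(4*22) = 1/88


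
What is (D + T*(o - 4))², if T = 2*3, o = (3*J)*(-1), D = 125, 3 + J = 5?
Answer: 4225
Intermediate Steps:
J = 2 (J = -3 + 5 = 2)
o = -6 (o = (3*2)*(-1) = 6*(-1) = -6)
T = 6
(D + T*(o - 4))² = (125 + 6*(-6 - 4))² = (125 + 6*(-10))² = (125 - 60)² = 65² = 4225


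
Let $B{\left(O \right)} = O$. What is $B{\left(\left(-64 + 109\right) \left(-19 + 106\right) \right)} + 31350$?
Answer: $35265$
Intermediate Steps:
$B{\left(\left(-64 + 109\right) \left(-19 + 106\right) \right)} + 31350 = \left(-64 + 109\right) \left(-19 + 106\right) + 31350 = 45 \cdot 87 + 31350 = 3915 + 31350 = 35265$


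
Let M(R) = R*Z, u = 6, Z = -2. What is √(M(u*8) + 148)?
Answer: 2*√13 ≈ 7.2111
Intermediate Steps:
M(R) = -2*R (M(R) = R*(-2) = -2*R)
√(M(u*8) + 148) = √(-12*8 + 148) = √(-2*48 + 148) = √(-96 + 148) = √52 = 2*√13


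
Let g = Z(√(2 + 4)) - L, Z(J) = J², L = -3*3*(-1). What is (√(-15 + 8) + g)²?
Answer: (-3 + I*√7)² ≈ 2.0 - 15.875*I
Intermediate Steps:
L = 9 (L = -9*(-1) = 9)
g = -3 (g = (√(2 + 4))² - 1*9 = (√6)² - 9 = 6 - 9 = -3)
(√(-15 + 8) + g)² = (√(-15 + 8) - 3)² = (√(-7) - 3)² = (I*√7 - 3)² = (-3 + I*√7)²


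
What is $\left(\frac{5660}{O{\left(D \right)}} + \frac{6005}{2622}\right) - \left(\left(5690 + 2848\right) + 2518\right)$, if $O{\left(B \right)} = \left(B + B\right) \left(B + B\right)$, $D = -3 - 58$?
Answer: $- \frac{107841389137}{9756462} \approx -11053.0$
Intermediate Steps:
$D = -61$
$O{\left(B \right)} = 4 B^{2}$ ($O{\left(B \right)} = 2 B 2 B = 4 B^{2}$)
$\left(\frac{5660}{O{\left(D \right)}} + \frac{6005}{2622}\right) - \left(\left(5690 + 2848\right) + 2518\right) = \left(\frac{5660}{4 \left(-61\right)^{2}} + \frac{6005}{2622}\right) - \left(\left(5690 + 2848\right) + 2518\right) = \left(\frac{5660}{4 \cdot 3721} + 6005 \cdot \frac{1}{2622}\right) - \left(8538 + 2518\right) = \left(\frac{5660}{14884} + \frac{6005}{2622}\right) - 11056 = \left(5660 \cdot \frac{1}{14884} + \frac{6005}{2622}\right) - 11056 = \left(\frac{1415}{3721} + \frac{6005}{2622}\right) - 11056 = \frac{26054735}{9756462} - 11056 = - \frac{107841389137}{9756462}$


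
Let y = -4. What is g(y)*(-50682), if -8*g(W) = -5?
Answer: -126705/4 ≈ -31676.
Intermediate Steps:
g(W) = 5/8 (g(W) = -⅛*(-5) = 5/8)
g(y)*(-50682) = (5/8)*(-50682) = -126705/4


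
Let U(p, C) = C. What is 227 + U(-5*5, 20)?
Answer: 247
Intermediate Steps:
227 + U(-5*5, 20) = 227 + 20 = 247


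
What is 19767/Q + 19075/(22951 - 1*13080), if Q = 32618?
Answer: 817308407/321972278 ≈ 2.5384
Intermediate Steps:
19767/Q + 19075/(22951 - 1*13080) = 19767/32618 + 19075/(22951 - 1*13080) = 19767*(1/32618) + 19075/(22951 - 13080) = 19767/32618 + 19075/9871 = 817308407/321972278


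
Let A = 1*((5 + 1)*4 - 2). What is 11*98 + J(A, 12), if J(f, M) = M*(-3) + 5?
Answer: 1047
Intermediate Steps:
A = 22 (A = 1*(6*4 - 2) = 1*(24 - 2) = 1*22 = 22)
J(f, M) = 5 - 3*M (J(f, M) = -3*M + 5 = 5 - 3*M)
11*98 + J(A, 12) = 11*98 + (5 - 3*12) = 1078 + (5 - 36) = 1078 - 31 = 1047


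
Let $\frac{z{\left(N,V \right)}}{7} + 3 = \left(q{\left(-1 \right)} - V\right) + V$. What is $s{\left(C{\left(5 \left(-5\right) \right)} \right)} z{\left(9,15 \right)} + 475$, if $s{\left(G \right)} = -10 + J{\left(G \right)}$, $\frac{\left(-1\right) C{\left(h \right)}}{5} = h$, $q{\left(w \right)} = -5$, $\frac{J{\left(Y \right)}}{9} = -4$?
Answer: $3051$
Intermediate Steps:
$J{\left(Y \right)} = -36$ ($J{\left(Y \right)} = 9 \left(-4\right) = -36$)
$C{\left(h \right)} = - 5 h$
$s{\left(G \right)} = -46$ ($s{\left(G \right)} = -10 - 36 = -46$)
$z{\left(N,V \right)} = -56$ ($z{\left(N,V \right)} = -21 + 7 \left(\left(-5 - V\right) + V\right) = -21 + 7 \left(-5\right) = -21 - 35 = -56$)
$s{\left(C{\left(5 \left(-5\right) \right)} \right)} z{\left(9,15 \right)} + 475 = \left(-46\right) \left(-56\right) + 475 = 2576 + 475 = 3051$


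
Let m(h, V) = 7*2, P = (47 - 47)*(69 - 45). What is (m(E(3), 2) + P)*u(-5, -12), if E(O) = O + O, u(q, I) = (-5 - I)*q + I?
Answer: -658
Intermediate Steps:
u(q, I) = I + q*(-5 - I) (u(q, I) = q*(-5 - I) + I = I + q*(-5 - I))
E(O) = 2*O
P = 0 (P = 0*24 = 0)
m(h, V) = 14
(m(E(3), 2) + P)*u(-5, -12) = (14 + 0)*(-12 - 5*(-5) - 1*(-12)*(-5)) = 14*(-12 + 25 - 60) = 14*(-47) = -658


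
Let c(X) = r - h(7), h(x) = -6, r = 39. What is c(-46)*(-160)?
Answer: -7200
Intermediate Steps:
c(X) = 45 (c(X) = 39 - 1*(-6) = 39 + 6 = 45)
c(-46)*(-160) = 45*(-160) = -7200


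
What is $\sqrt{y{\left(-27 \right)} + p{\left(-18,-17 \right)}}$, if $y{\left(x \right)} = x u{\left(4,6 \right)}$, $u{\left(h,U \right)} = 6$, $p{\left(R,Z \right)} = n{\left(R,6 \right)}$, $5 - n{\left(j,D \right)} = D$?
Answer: $i \sqrt{163} \approx 12.767 i$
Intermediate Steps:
$n{\left(j,D \right)} = 5 - D$
$p{\left(R,Z \right)} = -1$ ($p{\left(R,Z \right)} = 5 - 6 = -1$)
$y{\left(x \right)} = 6 x$ ($y{\left(x \right)} = x 6 = 6 x$)
$\sqrt{y{\left(-27 \right)} + p{\left(-18,-17 \right)}} = \sqrt{6 \left(-27\right) - 1} = \sqrt{-162 - 1} = \sqrt{-163} = i \sqrt{163}$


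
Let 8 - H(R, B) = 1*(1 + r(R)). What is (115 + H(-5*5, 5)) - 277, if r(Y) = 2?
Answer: -157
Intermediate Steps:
H(R, B) = 5 (H(R, B) = 8 - (1 + 2) = 8 - 3 = 5)
(115 + H(-5*5, 5)) - 277 = (115 + 5) - 277 = 120 - 277 = -157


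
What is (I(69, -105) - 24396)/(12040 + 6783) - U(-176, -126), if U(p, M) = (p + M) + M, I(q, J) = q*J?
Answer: 8024603/18823 ≈ 426.32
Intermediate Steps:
I(q, J) = J*q
U(p, M) = p + 2*M (U(p, M) = (M + p) + M = p + 2*M)
(I(69, -105) - 24396)/(12040 + 6783) - U(-176, -126) = (-105*69 - 24396)/(12040 + 6783) - (-176 + 2*(-126)) = (-7245 - 24396)/18823 - (-176 - 252) = -31641*1/18823 - 1*(-428) = -31641/18823 + 428 = 8024603/18823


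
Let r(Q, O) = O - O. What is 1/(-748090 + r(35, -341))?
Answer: -1/748090 ≈ -1.3367e-6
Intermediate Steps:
r(Q, O) = 0
1/(-748090 + r(35, -341)) = 1/(-748090 + 0) = 1/(-748090) = -1/748090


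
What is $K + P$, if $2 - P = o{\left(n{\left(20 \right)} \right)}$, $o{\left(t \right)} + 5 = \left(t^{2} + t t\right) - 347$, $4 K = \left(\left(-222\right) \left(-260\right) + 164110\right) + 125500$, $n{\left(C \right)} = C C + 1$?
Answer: $- \frac{468831}{2} \approx -2.3442 \cdot 10^{5}$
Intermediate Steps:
$n{\left(C \right)} = 1 + C^{2}$ ($n{\left(C \right)} = C^{2} + 1 = 1 + C^{2}$)
$K = \frac{173665}{2}$ ($K = \frac{\left(\left(-222\right) \left(-260\right) + 164110\right) + 125500}{4} = \frac{\left(57720 + 164110\right) + 125500}{4} = \frac{221830 + 125500}{4} = \frac{1}{4} \cdot 347330 = \frac{173665}{2} \approx 86833.0$)
$o{\left(t \right)} = -352 + 2 t^{2}$ ($o{\left(t \right)} = -5 - \left(347 - t^{2} - t t\right) = -5 + \left(\left(t^{2} + t^{2}\right) - 347\right) = -5 + \left(2 t^{2} - 347\right) = -5 + \left(-347 + 2 t^{2}\right) = -352 + 2 t^{2}$)
$P = -321248$ ($P = 2 - \left(-352 + 2 \left(1 + 20^{2}\right)^{2}\right) = 2 - \left(-352 + 2 \left(1 + 400\right)^{2}\right) = 2 - \left(-352 + 2 \cdot 401^{2}\right) = 2 - \left(-352 + 2 \cdot 160801\right) = 2 - \left(-352 + 321602\right) = 2 - 321250 = -321248$)
$K + P = \frac{173665}{2} - 321248 = - \frac{468831}{2}$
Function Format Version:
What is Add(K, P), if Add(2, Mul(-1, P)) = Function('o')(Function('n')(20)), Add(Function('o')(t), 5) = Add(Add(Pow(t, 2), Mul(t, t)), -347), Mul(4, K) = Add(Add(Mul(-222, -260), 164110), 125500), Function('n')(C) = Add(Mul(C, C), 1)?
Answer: Rational(-468831, 2) ≈ -2.3442e+5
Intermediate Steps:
Function('n')(C) = Add(1, Pow(C, 2)) (Function('n')(C) = Add(Pow(C, 2), 1) = Add(1, Pow(C, 2)))
K = Rational(173665, 2) (K = Mul(Rational(1, 4), Add(Add(Mul(-222, -260), 164110), 125500)) = Mul(Rational(1, 4), Add(Add(57720, 164110), 125500)) = Mul(Rational(1, 4), Add(221830, 125500)) = Mul(Rational(1, 4), 347330) = Rational(173665, 2) ≈ 86833.)
Function('o')(t) = Add(-352, Mul(2, Pow(t, 2))) (Function('o')(t) = Add(-5, Add(Add(Pow(t, 2), Mul(t, t)), -347)) = Add(-5, Add(Add(Pow(t, 2), Pow(t, 2)), -347)) = Add(-5, Add(Mul(2, Pow(t, 2)), -347)) = Add(-5, Add(-347, Mul(2, Pow(t, 2)))) = Add(-352, Mul(2, Pow(t, 2))))
P = -321248 (P = Add(2, Mul(-1, Add(-352, Mul(2, Pow(Add(1, Pow(20, 2)), 2))))) = Add(2, Mul(-1, Add(-352, Mul(2, Pow(Add(1, 400), 2))))) = Add(2, Mul(-1, Add(-352, Mul(2, Pow(401, 2))))) = Add(2, Mul(-1, Add(-352, Mul(2, 160801)))) = Add(2, Mul(-1, Add(-352, 321602))) = Add(2, Mul(-1, 321250)) = Add(2, -321250) = -321248)
Add(K, P) = Add(Rational(173665, 2), -321248) = Rational(-468831, 2)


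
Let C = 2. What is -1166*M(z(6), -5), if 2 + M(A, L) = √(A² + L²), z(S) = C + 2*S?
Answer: 2332 - 1166*√221 ≈ -15002.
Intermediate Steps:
z(S) = 2 + 2*S
M(A, L) = -2 + √(A² + L²)
-1166*M(z(6), -5) = -1166*(-2 + √((2 + 2*6)² + (-5)²)) = -1166*(-2 + √((2 + 12)² + 25)) = -1166*(-2 + √(14² + 25)) = -1166*(-2 + √(196 + 25)) = -1166*(-2 + √221) = 2332 - 1166*√221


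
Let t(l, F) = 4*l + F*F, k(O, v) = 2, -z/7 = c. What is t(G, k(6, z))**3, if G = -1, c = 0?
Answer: 0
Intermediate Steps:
z = 0 (z = -7*0 = 0)
t(l, F) = F**2 + 4*l (t(l, F) = 4*l + F**2 = F**2 + 4*l)
t(G, k(6, z))**3 = (2**2 + 4*(-1))**3 = (4 - 4)**3 = 0**3 = 0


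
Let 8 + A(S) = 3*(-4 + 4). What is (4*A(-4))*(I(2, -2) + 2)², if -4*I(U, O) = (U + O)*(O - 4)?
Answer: -128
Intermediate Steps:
A(S) = -8 (A(S) = -8 + 3*(-4 + 4) = -8 + 3*0 = -8 + 0 = -8)
I(U, O) = -(-4 + O)*(O + U)/4 (I(U, O) = -(U + O)*(O - 4)/4 = -(O + U)*(-4 + O)/4 = -(-4 + O)*(O + U)/4)
(4*A(-4))*(I(2, -2) + 2)² = (4*(-8))*((-2 + 2 - ¼*(-2)² - ¼*(-2)*2) + 2)² = -32*((-2 + 2 - ¼*4 + 1) + 2)² = -32*((-2 + 2 - 1 + 1) + 2)² = -32*(0 + 2)² = -32*2² = -32*4 = -128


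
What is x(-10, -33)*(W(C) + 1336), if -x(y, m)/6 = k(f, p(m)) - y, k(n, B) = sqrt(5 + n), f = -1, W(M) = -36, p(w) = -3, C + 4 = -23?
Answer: -93600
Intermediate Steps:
C = -27 (C = -4 - 23 = -27)
x(y, m) = -12 + 6*y (x(y, m) = -6*(sqrt(5 - 1) - y) = -6*(sqrt(4) - y) = -6*(2 - y) = -12 + 6*y)
x(-10, -33)*(W(C) + 1336) = (-12 + 6*(-10))*(-36 + 1336) = (-12 - 60)*1300 = -72*1300 = -93600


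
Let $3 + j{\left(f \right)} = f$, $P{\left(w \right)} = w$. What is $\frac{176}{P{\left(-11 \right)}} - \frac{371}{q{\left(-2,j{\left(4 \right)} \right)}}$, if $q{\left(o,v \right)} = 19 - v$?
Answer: $- \frac{659}{18} \approx -36.611$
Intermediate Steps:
$j{\left(f \right)} = -3 + f$
$\frac{176}{P{\left(-11 \right)}} - \frac{371}{q{\left(-2,j{\left(4 \right)} \right)}} = \frac{176}{-11} - \frac{371}{19 - \left(-3 + 4\right)} = 176 \left(- \frac{1}{11}\right) - \frac{371}{19 - 1} = -16 - \frac{371}{19 - 1} = -16 - \frac{371}{18} = - \frac{659}{18}$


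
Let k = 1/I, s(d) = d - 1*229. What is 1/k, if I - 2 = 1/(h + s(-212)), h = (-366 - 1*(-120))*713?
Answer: 351677/175839 ≈ 2.0000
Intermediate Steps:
h = -175398 (h = (-366 + 120)*713 = -246*713 = -175398)
s(d) = -229 + d (s(d) = d - 229 = -229 + d)
I = 351677/175839 (I = 2 + 1/(-175398 + (-229 - 212)) = 2 + 1/(-175398 - 441) = 2 + 1/(-175839) = 2 - 1/175839 = 351677/175839 ≈ 2.0000)
k = 175839/351677 (k = 1/(351677/175839) = 175839/351677 ≈ 0.50000)
1/k = 1/(175839/351677) = 351677/175839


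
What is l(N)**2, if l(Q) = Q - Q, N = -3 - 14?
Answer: 0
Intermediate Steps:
N = -17
l(Q) = 0
l(N)**2 = 0**2 = 0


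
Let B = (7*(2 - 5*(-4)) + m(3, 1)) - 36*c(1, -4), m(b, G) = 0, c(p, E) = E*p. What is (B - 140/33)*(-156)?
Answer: -504088/11 ≈ -45826.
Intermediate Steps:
B = 298 (B = (7*(2 - 5*(-4)) + 0) - 36*(-4*1) = (7*(2 + 20) + 0) - 36*(-4) = (7*22 + 0) - 1*(-144) = (154 + 0) + 144 = 154 + 144 = 298)
(B - 140/33)*(-156) = (298 - 140/33)*(-156) = (9694/33)*(-156) = -504088/11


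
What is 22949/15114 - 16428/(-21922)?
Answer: 375690385/165664554 ≈ 2.2678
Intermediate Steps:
22949/15114 - 16428/(-21922) = 22949*(1/15114) - 16428*(-1/21922) = 22949/15114 + 8214/10961 = 375690385/165664554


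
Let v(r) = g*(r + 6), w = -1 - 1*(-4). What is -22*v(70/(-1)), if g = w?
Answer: 4224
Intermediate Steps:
w = 3 (w = -1 + 4 = 3)
g = 3
v(r) = 18 + 3*r (v(r) = 3*(r + 6) = 3*(6 + r) = 18 + 3*r)
-22*v(70/(-1)) = -22*(18 + 3*(70/(-1))) = -22*(18 + 3*(70*(-1))) = -22*(18 + 3*(-70)) = -22*(18 - 210) = -22*(-192) = 4224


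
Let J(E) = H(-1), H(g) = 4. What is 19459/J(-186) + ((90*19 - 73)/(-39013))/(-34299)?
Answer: 26038221920681/5352427548 ≈ 4864.8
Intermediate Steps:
J(E) = 4
19459/J(-186) + ((90*19 - 73)/(-39013))/(-34299) = 19459/4 + ((90*19 - 73)/(-39013))/(-34299) = 19459*(¼) + ((1710 - 73)*(-1/39013))*(-1/34299) = 19459/4 + (1637*(-1/39013))*(-1/34299) = 19459/4 - 1637/39013*(-1/34299) = 19459/4 + 1637/1338106887 = 26038221920681/5352427548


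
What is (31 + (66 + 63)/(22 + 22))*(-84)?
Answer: -31353/11 ≈ -2850.3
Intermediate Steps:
(31 + (66 + 63)/(22 + 22))*(-84) = (31 + 129/44)*(-84) = (1493/44)*(-84) = -31353/11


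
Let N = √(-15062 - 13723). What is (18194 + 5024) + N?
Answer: 23218 + I*√28785 ≈ 23218.0 + 169.66*I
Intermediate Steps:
N = I*√28785 (N = √(-28785) = I*√28785 ≈ 169.66*I)
(18194 + 5024) + N = (18194 + 5024) + I*√28785 = 23218 + I*√28785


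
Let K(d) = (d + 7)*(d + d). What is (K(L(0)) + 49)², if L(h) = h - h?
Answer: 2401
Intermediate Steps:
L(h) = 0
K(d) = 2*d*(7 + d) (K(d) = (7 + d)*(2*d) = 2*d*(7 + d))
(K(L(0)) + 49)² = (2*0*(7 + 0) + 49)² = (2*0*7 + 49)² = (0 + 49)² = 49² = 2401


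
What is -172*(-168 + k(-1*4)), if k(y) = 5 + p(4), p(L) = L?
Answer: 27348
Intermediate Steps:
k(y) = 9 (k(y) = 5 + 4 = 9)
-172*(-168 + k(-1*4)) = -172*(-168 + 9) = -172*(-159) = 27348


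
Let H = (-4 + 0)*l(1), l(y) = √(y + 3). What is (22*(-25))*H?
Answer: 4400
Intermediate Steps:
l(y) = √(3 + y)
H = -8 (H = (-4 + 0)*√(3 + 1) = -4*√4 = -4*2 = -8)
(22*(-25))*H = (22*(-25))*(-8) = -550*(-8) = 4400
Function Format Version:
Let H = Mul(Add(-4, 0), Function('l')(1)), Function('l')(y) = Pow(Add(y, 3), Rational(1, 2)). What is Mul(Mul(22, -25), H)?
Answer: 4400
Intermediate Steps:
Function('l')(y) = Pow(Add(3, y), Rational(1, 2))
H = -8 (H = Mul(Add(-4, 0), Pow(Add(3, 1), Rational(1, 2))) = Mul(-4, Pow(4, Rational(1, 2))) = Mul(-4, 2) = -8)
Mul(Mul(22, -25), H) = Mul(Mul(22, -25), -8) = Mul(-550, -8) = 4400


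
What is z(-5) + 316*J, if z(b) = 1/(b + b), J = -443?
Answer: -1399881/10 ≈ -1.3999e+5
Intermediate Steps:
z(b) = 1/(2*b)
z(-5) + 316*J = (1/2)/(-5) + 316*(-443) = (1/2)*(-1/5) - 139988 = -1/10 - 139988 = -1399881/10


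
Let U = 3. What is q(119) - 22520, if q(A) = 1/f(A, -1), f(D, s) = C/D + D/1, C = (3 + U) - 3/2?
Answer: -638013882/28331 ≈ -22520.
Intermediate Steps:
C = 9/2 (C = (3 + 3) - 3/2 = 6 - 3*½ = 6 - 3/2 = 9/2 ≈ 4.5000)
f(D, s) = D + 9/(2*D) (f(D, s) = 9/(2*D) + D/1 = 9/(2*D) + D*1 = 9/(2*D) + D = D + 9/(2*D))
q(A) = 1/(A + 9/(2*A))
q(119) - 22520 = 2*119/(9 + 2*119²) - 22520 = 2*119/(9 + 2*14161) - 22520 = 2*119/(9 + 28322) - 22520 = 2*119/28331 - 22520 = 2*119*(1/28331) - 22520 = 238/28331 - 22520 = -638013882/28331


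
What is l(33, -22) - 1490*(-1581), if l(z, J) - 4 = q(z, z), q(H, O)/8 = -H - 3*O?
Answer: 2354638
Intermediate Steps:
q(H, O) = -24*O - 8*H (q(H, O) = 8*(-H - 3*O) = -24*O - 8*H)
l(z, J) = 4 - 32*z (l(z, J) = 4 + (-24*z - 8*z) = 4 - 32*z)
l(33, -22) - 1490*(-1581) = (4 - 32*33) - 1490*(-1581) = (4 - 1056) + 2355690 = -1052 + 2355690 = 2354638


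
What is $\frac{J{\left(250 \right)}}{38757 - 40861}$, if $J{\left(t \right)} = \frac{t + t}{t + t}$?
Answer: $- \frac{1}{2104} \approx -0.00047529$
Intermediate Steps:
$J{\left(t \right)} = 1$ ($J{\left(t \right)} = \frac{2 t}{2 t} = 2 t \frac{1}{2 t} = 1$)
$\frac{J{\left(250 \right)}}{38757 - 40861} = 1 \frac{1}{38757 - 40861} = 1 \frac{1}{-2104} = 1 \left(- \frac{1}{2104}\right) = - \frac{1}{2104}$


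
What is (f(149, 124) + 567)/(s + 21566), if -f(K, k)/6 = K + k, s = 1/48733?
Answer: -17397681/350325293 ≈ -0.049662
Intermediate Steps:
s = 1/48733 ≈ 2.0520e-5
f(K, k) = -6*K - 6*k (f(K, k) = -6*(K + k) = -6*K - 6*k)
(f(149, 124) + 567)/(s + 21566) = ((-6*149 - 6*124) + 567)/(1/48733 + 21566) = ((-894 - 744) + 567)/(1050975879/48733) = (-1638 + 567)*(48733/1050975879) = -1071*48733/1050975879 = -17397681/350325293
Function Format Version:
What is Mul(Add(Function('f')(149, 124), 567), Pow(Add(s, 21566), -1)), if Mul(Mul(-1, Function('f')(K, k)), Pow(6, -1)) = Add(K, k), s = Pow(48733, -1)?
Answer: Rational(-17397681, 350325293) ≈ -0.049662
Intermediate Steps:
s = Rational(1, 48733) ≈ 2.0520e-5
Function('f')(K, k) = Add(Mul(-6, K), Mul(-6, k)) (Function('f')(K, k) = Mul(-6, Add(K, k)) = Add(Mul(-6, K), Mul(-6, k)))
Mul(Add(Function('f')(149, 124), 567), Pow(Add(s, 21566), -1)) = Mul(Add(Add(Mul(-6, 149), Mul(-6, 124)), 567), Pow(Add(Rational(1, 48733), 21566), -1)) = Mul(Add(Add(-894, -744), 567), Pow(Rational(1050975879, 48733), -1)) = Mul(Add(-1638, 567), Rational(48733, 1050975879)) = Mul(-1071, Rational(48733, 1050975879)) = Rational(-17397681, 350325293)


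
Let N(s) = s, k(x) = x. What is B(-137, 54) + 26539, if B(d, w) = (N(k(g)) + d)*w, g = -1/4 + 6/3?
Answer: 38471/2 ≈ 19236.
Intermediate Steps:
g = 7/4 (g = -1*¼ + 6*(⅓) = -¼ + 2 = 7/4 ≈ 1.7500)
B(d, w) = w*(7/4 + d) (B(d, w) = (7/4 + d)*w = w*(7/4 + d))
B(-137, 54) + 26539 = (¼)*54*(7 + 4*(-137)) + 26539 = (¼)*54*(7 - 548) + 26539 = (¼)*54*(-541) + 26539 = -14607/2 + 26539 = 38471/2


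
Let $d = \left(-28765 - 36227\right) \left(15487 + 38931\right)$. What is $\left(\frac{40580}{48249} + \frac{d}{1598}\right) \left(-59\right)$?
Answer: $\frac{5033993444329868}{38550951} \approx 1.3058 \cdot 10^{8}$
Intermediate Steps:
$d = -3536734656$ ($d = \left(-64992\right) 54418 = -3536734656$)
$\left(\frac{40580}{48249} + \frac{d}{1598}\right) \left(-59\right) = \left(\frac{40580}{48249} - \frac{3536734656}{1598}\right) \left(-59\right) = \left(40580 \cdot \frac{1}{48249} - \frac{1768367328}{799}\right) \left(-59\right) = \left(\frac{40580}{48249} - \frac{1768367328}{799}\right) \left(-59\right) = \left(- \frac{85321922785252}{38550951}\right) \left(-59\right) = \frac{5033993444329868}{38550951}$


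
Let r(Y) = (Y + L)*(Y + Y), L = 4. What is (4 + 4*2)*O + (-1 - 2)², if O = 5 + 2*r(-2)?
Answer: -123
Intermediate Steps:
r(Y) = 2*Y*(4 + Y) (r(Y) = (Y + 4)*(Y + Y) = (4 + Y)*(2*Y) = 2*Y*(4 + Y))
O = -11 (O = 5 + 2*(2*(-2)*(4 - 2)) = 5 + 2*(2*(-2)*2) = 5 + 2*(-8) = 5 - 16 = -11)
(4 + 4*2)*O + (-1 - 2)² = (4 + 4*2)*(-11) + (-1 - 2)² = (4 + 8)*(-11) + (-3)² = 12*(-11) + 9 = -132 + 9 = -123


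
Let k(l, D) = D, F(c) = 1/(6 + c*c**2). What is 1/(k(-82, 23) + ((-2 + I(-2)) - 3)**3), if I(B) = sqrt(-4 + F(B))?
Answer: -92/62817 - 94*I*sqrt(2)/20939 ≈ -0.0014646 - 0.0063487*I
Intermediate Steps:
F(c) = 1/(6 + c**3)
I(B) = sqrt(-4 + 1/(6 + B**3))
1/(k(-82, 23) + ((-2 + I(-2)) - 3)**3) = 1/(23 + ((-2 + sqrt((-23 - 4*(-2)**3)/(6 + (-2)**3))) - 3)**3) = 1/(23 + ((-2 + sqrt((-23 - 4*(-8))/(6 - 8))) - 3)**3) = 1/(23 + ((-2 + sqrt((-23 + 32)/(-2))) - 3)**3) = 1/(23 + ((-2 + sqrt(-1/2*9)) - 3)**3) = 1/(23 + ((-2 + sqrt(-9/2)) - 3)**3) = 1/(23 + ((-2 + 3*I*sqrt(2)/2) - 3)**3) = 1/(23 + (-5 + 3*I*sqrt(2)/2)**3)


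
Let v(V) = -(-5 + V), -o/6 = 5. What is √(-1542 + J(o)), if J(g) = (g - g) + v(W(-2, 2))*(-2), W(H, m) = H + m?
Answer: 4*I*√97 ≈ 39.395*I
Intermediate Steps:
o = -30 (o = -6*5 = -30)
v(V) = 5 - V
J(g) = -10 (J(g) = (g - g) + (5 - (-2 + 2))*(-2) = 0 + (5 - 1*0)*(-2) = 0 + (5 + 0)*(-2) = 0 + 5*(-2) = 0 - 10 = -10)
√(-1542 + J(o)) = √(-1542 - 10) = √(-1552) = 4*I*√97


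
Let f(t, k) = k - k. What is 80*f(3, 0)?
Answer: 0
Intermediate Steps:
f(t, k) = 0
80*f(3, 0) = 80*0 = 0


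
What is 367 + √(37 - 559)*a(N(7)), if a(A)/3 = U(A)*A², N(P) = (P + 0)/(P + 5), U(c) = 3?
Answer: 367 + 147*I*√58/16 ≈ 367.0 + 69.97*I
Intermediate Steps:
N(P) = P/(5 + P)
a(A) = 9*A² (a(A) = 3*(3*A²) = 9*A²)
367 + √(37 - 559)*a(N(7)) = 367 + √(37 - 559)*(9*(7/(5 + 7))²) = 367 + √(-522)*(9*(7/12)²) = 367 + (3*I*√58)*(9*(7*(1/12))²) = 367 + (3*I*√58)*(9*(7/12)²) = 367 + (3*I*√58)*(9*(49/144)) = 367 + (3*I*√58)*(49/16) = 367 + 147*I*√58/16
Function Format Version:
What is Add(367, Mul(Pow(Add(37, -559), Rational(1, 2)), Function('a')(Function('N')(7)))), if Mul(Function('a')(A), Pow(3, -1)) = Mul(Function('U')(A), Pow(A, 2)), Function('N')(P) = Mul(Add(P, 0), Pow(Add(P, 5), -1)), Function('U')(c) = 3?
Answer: Add(367, Mul(Rational(147, 16), I, Pow(58, Rational(1, 2)))) ≈ Add(367.00, Mul(69.970, I))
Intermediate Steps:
Function('N')(P) = Mul(P, Pow(Add(5, P), -1))
Function('a')(A) = Mul(9, Pow(A, 2)) (Function('a')(A) = Mul(3, Mul(3, Pow(A, 2))) = Mul(9, Pow(A, 2)))
Add(367, Mul(Pow(Add(37, -559), Rational(1, 2)), Function('a')(Function('N')(7)))) = Add(367, Mul(Pow(Add(37, -559), Rational(1, 2)), Mul(9, Pow(Mul(7, Pow(Add(5, 7), -1)), 2)))) = Add(367, Mul(Pow(-522, Rational(1, 2)), Mul(9, Pow(Mul(7, Pow(12, -1)), 2)))) = Add(367, Mul(Mul(3, I, Pow(58, Rational(1, 2))), Mul(9, Pow(Mul(7, Rational(1, 12)), 2)))) = Add(367, Mul(Mul(3, I, Pow(58, Rational(1, 2))), Mul(9, Pow(Rational(7, 12), 2)))) = Add(367, Mul(Mul(3, I, Pow(58, Rational(1, 2))), Mul(9, Rational(49, 144)))) = Add(367, Mul(Mul(3, I, Pow(58, Rational(1, 2))), Rational(49, 16))) = Add(367, Mul(Rational(147, 16), I, Pow(58, Rational(1, 2))))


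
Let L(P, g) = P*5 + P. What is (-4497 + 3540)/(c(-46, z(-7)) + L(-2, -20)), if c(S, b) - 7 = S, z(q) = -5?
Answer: 319/17 ≈ 18.765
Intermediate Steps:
L(P, g) = 6*P (L(P, g) = 5*P + P = 6*P)
c(S, b) = 7 + S
(-4497 + 3540)/(c(-46, z(-7)) + L(-2, -20)) = (-4497 + 3540)/((7 - 46) + 6*(-2)) = -957/(-39 - 12) = -957/(-51) = -957*(-1/51) = 319/17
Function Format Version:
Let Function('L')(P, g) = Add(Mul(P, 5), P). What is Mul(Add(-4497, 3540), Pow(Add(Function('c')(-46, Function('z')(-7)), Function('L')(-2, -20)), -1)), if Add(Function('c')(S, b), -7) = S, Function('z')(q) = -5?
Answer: Rational(319, 17) ≈ 18.765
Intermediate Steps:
Function('L')(P, g) = Mul(6, P) (Function('L')(P, g) = Add(Mul(5, P), P) = Mul(6, P))
Function('c')(S, b) = Add(7, S)
Mul(Add(-4497, 3540), Pow(Add(Function('c')(-46, Function('z')(-7)), Function('L')(-2, -20)), -1)) = Mul(Add(-4497, 3540), Pow(Add(Add(7, -46), Mul(6, -2)), -1)) = Mul(-957, Pow(Add(-39, -12), -1)) = Mul(-957, Pow(-51, -1)) = Mul(-957, Rational(-1, 51)) = Rational(319, 17)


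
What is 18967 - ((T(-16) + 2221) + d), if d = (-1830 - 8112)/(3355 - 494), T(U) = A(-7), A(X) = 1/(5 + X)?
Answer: 95843357/5722 ≈ 16750.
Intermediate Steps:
T(U) = -½ (T(U) = 1/(5 - 7) = 1/(-2) = -½)
d = -9942/2861 ≈ -3.4750
18967 - ((T(-16) + 2221) + d) = 18967 - ((-½ + 2221) - 9942/2861) = 18967 - (4441/2 - 9942/2861) = 18967 - 1*12685817/5722 = 18967 - 12685817/5722 = 95843357/5722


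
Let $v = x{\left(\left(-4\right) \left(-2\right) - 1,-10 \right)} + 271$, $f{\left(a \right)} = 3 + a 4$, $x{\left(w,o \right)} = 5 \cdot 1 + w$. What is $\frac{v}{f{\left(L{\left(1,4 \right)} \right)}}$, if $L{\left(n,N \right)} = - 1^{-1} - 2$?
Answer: $- \frac{283}{9} \approx -31.444$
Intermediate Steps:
$x{\left(w,o \right)} = 5 + w$
$L{\left(n,N \right)} = -3$ ($L{\left(n,N \right)} = \left(-1\right) 1 - 2 = -1 - 2 = -3$)
$f{\left(a \right)} = 3 + 4 a$
$v = 283$ ($v = \left(5 - -7\right) + 271 = \left(5 + \left(8 - 1\right)\right) + 271 = \left(5 + 7\right) + 271 = 12 + 271 = 283$)
$\frac{v}{f{\left(L{\left(1,4 \right)} \right)}} = \frac{283}{3 + 4 \left(-3\right)} = \frac{283}{3 - 12} = \frac{283}{-9} = 283 \left(- \frac{1}{9}\right) = - \frac{283}{9}$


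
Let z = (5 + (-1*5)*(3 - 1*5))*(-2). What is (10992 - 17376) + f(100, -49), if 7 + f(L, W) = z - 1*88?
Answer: -6509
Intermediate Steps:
z = -30 (z = (5 - 5*(3 - 5))*(-2) = (5 - 5*(-2))*(-2) = (5 + 10)*(-2) = 15*(-2) = -30)
f(L, W) = -125 (f(L, W) = -7 + (-30 - 1*88) = -7 + (-30 - 88) = -7 - 118 = -125)
(10992 - 17376) + f(100, -49) = (10992 - 17376) - 125 = -6384 - 125 = -6509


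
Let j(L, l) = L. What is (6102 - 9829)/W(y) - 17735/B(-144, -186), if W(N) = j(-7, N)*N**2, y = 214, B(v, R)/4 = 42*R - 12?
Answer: 1450496153/2508155328 ≈ 0.57831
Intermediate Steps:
B(v, R) = -48 + 168*R (B(v, R) = 4*(42*R - 12) = 4*(-12 + 42*R) = -48 + 168*R)
W(N) = -7*N**2
(6102 - 9829)/W(y) - 17735/B(-144, -186) = (6102 - 9829)/((-7*214**2)) - 17735/(-48 + 168*(-186)) = -3727/((-7*45796)) - 17735/(-48 - 31248) = -3727/(-320572) - 17735/(-31296) = -3727*(-1/320572) - 17735*(-1/31296) = 3727/320572 + 17735/31296 = 1450496153/2508155328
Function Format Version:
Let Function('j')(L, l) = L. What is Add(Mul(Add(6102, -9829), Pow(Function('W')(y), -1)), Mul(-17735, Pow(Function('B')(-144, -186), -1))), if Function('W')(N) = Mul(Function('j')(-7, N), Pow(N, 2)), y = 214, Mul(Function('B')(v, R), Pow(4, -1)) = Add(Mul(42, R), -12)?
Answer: Rational(1450496153, 2508155328) ≈ 0.57831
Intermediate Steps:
Function('B')(v, R) = Add(-48, Mul(168, R)) (Function('B')(v, R) = Mul(4, Add(Mul(42, R), -12)) = Mul(4, Add(-12, Mul(42, R))) = Add(-48, Mul(168, R)))
Function('W')(N) = Mul(-7, Pow(N, 2))
Add(Mul(Add(6102, -9829), Pow(Function('W')(y), -1)), Mul(-17735, Pow(Function('B')(-144, -186), -1))) = Add(Mul(Add(6102, -9829), Pow(Mul(-7, Pow(214, 2)), -1)), Mul(-17735, Pow(Add(-48, Mul(168, -186)), -1))) = Add(Mul(-3727, Pow(Mul(-7, 45796), -1)), Mul(-17735, Pow(Add(-48, -31248), -1))) = Add(Mul(-3727, Pow(-320572, -1)), Mul(-17735, Pow(-31296, -1))) = Add(Mul(-3727, Rational(-1, 320572)), Mul(-17735, Rational(-1, 31296))) = Add(Rational(3727, 320572), Rational(17735, 31296)) = Rational(1450496153, 2508155328)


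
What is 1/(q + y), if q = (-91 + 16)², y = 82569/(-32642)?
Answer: 32642/183528681 ≈ 0.00017786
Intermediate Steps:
y = -82569/32642 (y = 82569*(-1/32642) = -82569/32642 ≈ -2.5295)
q = 5625 (q = (-75)² = 5625)
1/(q + y) = 1/(5625 - 82569/32642) = 1/(183528681/32642) = 32642/183528681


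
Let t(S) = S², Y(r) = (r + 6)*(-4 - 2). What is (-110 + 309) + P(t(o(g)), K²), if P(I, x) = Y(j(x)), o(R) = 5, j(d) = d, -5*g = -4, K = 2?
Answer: 139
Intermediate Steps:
g = ⅘ (g = -⅕*(-4) = ⅘ ≈ 0.80000)
Y(r) = -36 - 6*r (Y(r) = (6 + r)*(-6) = -36 - 6*r)
P(I, x) = -36 - 6*x
(-110 + 309) + P(t(o(g)), K²) = (-110 + 309) + (-36 - 6*2²) = 199 + (-36 - 6*4) = 199 + (-36 - 24) = 199 - 60 = 139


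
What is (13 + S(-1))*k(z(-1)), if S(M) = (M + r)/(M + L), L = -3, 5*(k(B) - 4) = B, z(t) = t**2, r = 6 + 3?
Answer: 231/5 ≈ 46.200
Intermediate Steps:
r = 9
k(B) = 4 + B/5
S(M) = (9 + M)/(-3 + M) (S(M) = (M + 9)/(M - 3) = (9 + M)/(-3 + M))
(13 + S(-1))*k(z(-1)) = (13 + (9 - 1)/(-3 - 1))*(4 + (1/5)*(-1)**2) = (13 + 8/(-4))*(4 + (1/5)*1) = (13 - 1/4*8)*(4 + 1/5) = (13 - 2)*(21/5) = 11*(21/5) = 231/5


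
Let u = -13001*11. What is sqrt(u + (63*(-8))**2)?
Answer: 149*sqrt(5) ≈ 333.17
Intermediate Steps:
u = -143011
sqrt(u + (63*(-8))**2) = sqrt(-143011 + (63*(-8))**2) = sqrt(-143011 + (-504)**2) = sqrt(-143011 + 254016) = sqrt(111005) = 149*sqrt(5)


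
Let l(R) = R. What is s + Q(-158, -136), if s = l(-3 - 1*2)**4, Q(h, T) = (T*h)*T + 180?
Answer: -2921563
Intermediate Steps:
Q(h, T) = 180 + h*T**2 (Q(h, T) = h*T**2 + 180 = 180 + h*T**2)
s = 625 (s = (-3 - 1*2)**4 = (-3 - 2)**4 = (-5)**4 = 625)
s + Q(-158, -136) = 625 + (180 - 158*(-136)**2) = 625 + (180 - 158*18496) = 625 + (180 - 2922368) = 625 - 2922188 = -2921563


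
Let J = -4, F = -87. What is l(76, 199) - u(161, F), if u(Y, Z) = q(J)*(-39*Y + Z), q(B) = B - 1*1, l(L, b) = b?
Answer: -31631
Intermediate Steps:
q(B) = -1 + B (q(B) = B - 1 = -1 + B)
u(Y, Z) = -5*Z + 195*Y (u(Y, Z) = (-1 - 4)*(-39*Y + Z) = -5*(Z - 39*Y) = -5*Z + 195*Y)
l(76, 199) - u(161, F) = 199 - (-5*(-87) + 195*161) = 199 - (435 + 31395) = 199 - 1*31830 = 199 - 31830 = -31631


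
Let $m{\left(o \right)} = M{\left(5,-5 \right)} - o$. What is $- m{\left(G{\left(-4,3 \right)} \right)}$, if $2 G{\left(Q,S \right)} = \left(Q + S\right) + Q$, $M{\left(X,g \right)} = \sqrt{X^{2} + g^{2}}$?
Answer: $- \frac{5}{2} - 5 \sqrt{2} \approx -9.5711$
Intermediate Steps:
$G{\left(Q,S \right)} = Q + \frac{S}{2}$ ($G{\left(Q,S \right)} = \frac{\left(Q + S\right) + Q}{2} = \frac{S + 2 Q}{2} = Q + \frac{S}{2}$)
$m{\left(o \right)} = - o + 5 \sqrt{2}$ ($m{\left(o \right)} = \sqrt{5^{2} + \left(-5\right)^{2}} - o = \sqrt{25 + 25} - o = \sqrt{50} - o = 5 \sqrt{2} - o = - o + 5 \sqrt{2}$)
$- m{\left(G{\left(-4,3 \right)} \right)} = - (- (-4 + \frac{1}{2} \cdot 3) + 5 \sqrt{2}) = - (- (-4 + \frac{3}{2}) + 5 \sqrt{2}) = - (\left(-1\right) \left(- \frac{5}{2}\right) + 5 \sqrt{2}) = - (\frac{5}{2} + 5 \sqrt{2}) = - \frac{5}{2} - 5 \sqrt{2}$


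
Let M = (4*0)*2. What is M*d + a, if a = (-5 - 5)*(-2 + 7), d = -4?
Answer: -50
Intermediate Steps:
a = -50 (a = -10*5 = -50)
M = 0 (M = 0*2 = 0)
M*d + a = 0*(-4) - 50 = 0 - 50 = -50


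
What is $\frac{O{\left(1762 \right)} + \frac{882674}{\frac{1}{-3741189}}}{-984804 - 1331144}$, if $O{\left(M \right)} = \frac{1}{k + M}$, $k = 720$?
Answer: $\frac{8337929952997}{5847592} \approx 1.4259 \cdot 10^{6}$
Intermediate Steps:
$O{\left(M \right)} = \frac{1}{720 + M}$
$\frac{O{\left(1762 \right)} + \frac{882674}{\frac{1}{-3741189}}}{-984804 - 1331144} = \frac{\frac{1}{720 + 1762} + \frac{882674}{\frac{1}{-3741189}}}{-984804 - 1331144} = \frac{\frac{1}{2482} + \frac{882674}{- \frac{1}{3741189}}}{-984804 - 1331144} = \frac{\frac{1}{2482} + 882674 \left(-3741189\right)}{-2315948} = \left(\frac{1}{2482} - 3302250259386\right) \left(- \frac{1}{2315948}\right) = \left(- \frac{8196185143796051}{2482}\right) \left(- \frac{1}{2315948}\right) = \frac{8337929952997}{5847592}$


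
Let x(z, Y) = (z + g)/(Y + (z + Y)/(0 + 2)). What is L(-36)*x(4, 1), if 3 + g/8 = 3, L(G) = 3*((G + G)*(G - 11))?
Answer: 81216/7 ≈ 11602.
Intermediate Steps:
L(G) = 6*G*(-11 + G) (L(G) = 3*((2*G)*(-11 + G)) = 3*(2*G*(-11 + G)) = 6*G*(-11 + G))
g = 0 (g = -24 + 8*3 = -24 + 24 = 0)
x(z, Y) = z/(z/2 + 3*Y/2) (x(z, Y) = (z + 0)/(Y + (z + Y)/(0 + 2)) = z/(Y + (Y + z)/2) = z/(Y + (Y + z)*(½)) = z/(Y + (Y/2 + z/2)) = z/(z/2 + 3*Y/2))
L(-36)*x(4, 1) = (6*(-36)*(-11 - 36))*(2*4/(4 + 3*1)) = (6*(-36)*(-47))*(2*4/(4 + 3)) = 10152*(2*4/7) = 10152*(2*4*(⅐)) = 10152*(8/7) = 81216/7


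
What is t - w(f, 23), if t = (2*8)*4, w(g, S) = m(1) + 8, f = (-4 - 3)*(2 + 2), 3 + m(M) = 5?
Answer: 54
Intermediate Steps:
m(M) = 2 (m(M) = -3 + 5 = 2)
f = -28 (f = -7*4 = -28)
w(g, S) = 10 (w(g, S) = 2 + 8 = 10)
t = 64 (t = 16*4 = 64)
t - w(f, 23) = 64 - 1*10 = 64 - 10 = 54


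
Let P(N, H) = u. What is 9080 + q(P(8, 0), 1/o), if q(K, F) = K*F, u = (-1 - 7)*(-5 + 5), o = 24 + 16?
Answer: 9080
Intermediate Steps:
o = 40
u = 0 (u = -8*0 = 0)
P(N, H) = 0
q(K, F) = F*K
9080 + q(P(8, 0), 1/o) = 9080 + 0/40 = 9080 + (1/40)*0 = 9080 + 0 = 9080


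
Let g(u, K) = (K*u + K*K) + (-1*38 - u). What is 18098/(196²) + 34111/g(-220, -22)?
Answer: 352513941/52879624 ≈ 6.6663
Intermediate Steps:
g(u, K) = -38 + K² - u + K*u (g(u, K) = (K*u + K²) + (-38 - u) = (K² + K*u) + (-38 - u) = -38 + K² - u + K*u)
18098/(196²) + 34111/g(-220, -22) = 18098/(196²) + 34111/(-38 + (-22)² - 1*(-220) - 22*(-220)) = 18098/38416 + 34111/(-38 + 484 + 220 + 4840) = 18098*(1/38416) + 34111/5506 = 9049/19208 + 34111*(1/5506) = 9049/19208 + 34111/5506 = 352513941/52879624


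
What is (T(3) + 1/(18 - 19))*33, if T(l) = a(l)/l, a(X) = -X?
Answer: -66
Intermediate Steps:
T(l) = -1 (T(l) = (-l)/l = -1)
(T(3) + 1/(18 - 19))*33 = (-1 + 1/(18 - 19))*33 = (-1 + 1/(-1))*33 = (-1 - 1)*33 = -2*33 = -66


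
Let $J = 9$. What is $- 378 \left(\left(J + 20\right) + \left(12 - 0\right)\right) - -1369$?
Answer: $-14129$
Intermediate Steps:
$- 378 \left(\left(J + 20\right) + \left(12 - 0\right)\right) - -1369 = - 378 \left(\left(9 + 20\right) + \left(12 - 0\right)\right) - -1369 = - 378 \left(29 + \left(12 + 0\right)\right) + 1369 = - 378 \left(29 + 12\right) + 1369 = \left(-378\right) 41 + 1369 = -15498 + 1369 = -14129$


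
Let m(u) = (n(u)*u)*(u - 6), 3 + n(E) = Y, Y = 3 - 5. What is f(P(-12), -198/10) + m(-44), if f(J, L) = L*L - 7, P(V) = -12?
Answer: -265374/25 ≈ -10615.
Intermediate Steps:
Y = -2
n(E) = -5 (n(E) = -3 - 2 = -5)
f(J, L) = -7 + L² (f(J, L) = L² - 7 = -7 + L²)
m(u) = -5*u*(-6 + u) (m(u) = (-5*u)*(u - 6) = (-5*u)*(-6 + u) = -5*u*(-6 + u))
f(P(-12), -198/10) + m(-44) = (-7 + (-198/10)²) + 5*(-44)*(6 - 1*(-44)) = (-7 + (-198*⅒)²) + 5*(-44)*(6 + 44) = (-7 + (-99/5)²) + 5*(-44)*50 = (-7 + 9801/25) - 11000 = 9626/25 - 11000 = -265374/25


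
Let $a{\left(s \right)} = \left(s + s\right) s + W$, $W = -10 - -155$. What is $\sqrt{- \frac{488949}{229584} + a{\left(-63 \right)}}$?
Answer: $\frac{\sqrt{2957868618503}}{19132} \approx 89.894$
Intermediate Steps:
$W = 145$ ($W = -10 + 155 = 145$)
$a{\left(s \right)} = 145 + 2 s^{2}$ ($a{\left(s \right)} = \left(s + s\right) s + 145 = 2 s s + 145 = 2 s^{2} + 145 = 145 + 2 s^{2}$)
$\sqrt{- \frac{488949}{229584} + a{\left(-63 \right)}} = \sqrt{- \frac{488949}{229584} + \left(145 + 2 \left(-63\right)^{2}\right)} = \sqrt{\left(-488949\right) \frac{1}{229584} + \left(145 + 2 \cdot 3969\right)} = \sqrt{- \frac{162983}{76528} + \left(145 + 7938\right)} = \sqrt{- \frac{162983}{76528} + 8083} = \sqrt{\frac{618412841}{76528}} = \frac{\sqrt{2957868618503}}{19132}$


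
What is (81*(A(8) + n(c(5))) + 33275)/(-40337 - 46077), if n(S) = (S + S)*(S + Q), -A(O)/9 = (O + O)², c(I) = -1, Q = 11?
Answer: 154969/86414 ≈ 1.7933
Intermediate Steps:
A(O) = -36*O² (A(O) = -9*(O + O)² = -9*4*O² = -36*O²)
n(S) = 2*S*(11 + S) (n(S) = (S + S)*(S + 11) = (2*S)*(11 + S) = 2*S*(11 + S))
(81*(A(8) + n(c(5))) + 33275)/(-40337 - 46077) = (81*(-36*8² + 2*(-1)*(11 - 1)) + 33275)/(-40337 - 46077) = (81*(-36*64 + 2*(-1)*10) + 33275)/(-86414) = (81*(-2304 - 20) + 33275)*(-1/86414) = (81*(-2324) + 33275)*(-1/86414) = (-188244 + 33275)*(-1/86414) = -154969*(-1/86414) = 154969/86414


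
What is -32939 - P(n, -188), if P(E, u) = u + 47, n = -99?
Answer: -32798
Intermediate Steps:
P(E, u) = 47 + u
-32939 - P(n, -188) = -32939 - (47 - 188) = -32939 - 1*(-141) = -32939 + 141 = -32798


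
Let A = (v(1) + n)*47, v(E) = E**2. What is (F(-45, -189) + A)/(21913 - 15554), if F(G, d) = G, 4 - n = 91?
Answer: -4087/6359 ≈ -0.64271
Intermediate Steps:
n = -87 (n = 4 - 1*91 = 4 - 91 = -87)
A = -4042 (A = (1**2 - 87)*47 = (1 - 87)*47 = -86*47 = -4042)
(F(-45, -189) + A)/(21913 - 15554) = (-45 - 4042)/(21913 - 15554) = -4087/6359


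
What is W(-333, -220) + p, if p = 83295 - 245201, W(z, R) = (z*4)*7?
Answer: -171230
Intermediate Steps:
W(z, R) = 28*z (W(z, R) = (4*z)*7 = 28*z)
p = -161906
W(-333, -220) + p = 28*(-333) - 161906 = -9324 - 161906 = -171230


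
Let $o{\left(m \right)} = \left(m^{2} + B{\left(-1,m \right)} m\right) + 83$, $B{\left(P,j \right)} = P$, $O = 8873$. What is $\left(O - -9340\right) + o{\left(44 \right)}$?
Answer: $20188$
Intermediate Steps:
$o{\left(m \right)} = 83 + m^{2} - m$ ($o{\left(m \right)} = \left(m^{2} - m\right) + 83 = 83 + m^{2} - m$)
$\left(O - -9340\right) + o{\left(44 \right)} = \left(8873 - -9340\right) + \left(83 + 44^{2} - 44\right) = \left(8873 + 9340\right) + \left(83 + 1936 - 44\right) = 18213 + 1975 = 20188$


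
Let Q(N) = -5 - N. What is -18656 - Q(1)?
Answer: -18650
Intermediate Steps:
-18656 - Q(1) = -18656 - (-5 - 1*1) = -18656 - (-5 - 1) = -18656 - 1*(-6) = -18656 + 6 = -18650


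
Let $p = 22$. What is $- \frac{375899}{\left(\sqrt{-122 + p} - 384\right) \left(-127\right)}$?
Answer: $- \frac{36086304}{4684903} - \frac{1879495 i}{9369806} \approx -7.7027 - 0.20059 i$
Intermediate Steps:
$- \frac{375899}{\left(\sqrt{-122 + p} - 384\right) \left(-127\right)} = - \frac{375899}{\left(\sqrt{-122 + 22} - 384\right) \left(-127\right)} = - \frac{375899}{\left(\sqrt{-100} - 384\right) \left(-127\right)} = - \frac{375899}{\left(10 i - 384\right) \left(-127\right)} = - \frac{375899}{\left(-384 + 10 i\right) \left(-127\right)} = - \frac{375899}{48768 - 1270 i} = - 375899 \frac{48768 + 1270 i}{2379930724} = - \frac{375899 \left(48768 + 1270 i\right)}{2379930724}$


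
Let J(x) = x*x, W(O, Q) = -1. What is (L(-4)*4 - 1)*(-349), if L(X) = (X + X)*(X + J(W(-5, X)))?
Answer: -33155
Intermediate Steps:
J(x) = x**2
L(X) = 2*X*(1 + X) (L(X) = (X + X)*(X + (-1)**2) = (2*X)*(X + 1) = (2*X)*(1 + X) = 2*X*(1 + X))
(L(-4)*4 - 1)*(-349) = ((2*(-4)*(1 - 4))*4 - 1)*(-349) = ((2*(-4)*(-3))*4 - 1)*(-349) = (24*4 - 1)*(-349) = (96 - 1)*(-349) = 95*(-349) = -33155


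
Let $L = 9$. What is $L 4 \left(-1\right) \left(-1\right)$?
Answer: $36$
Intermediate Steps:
$L 4 \left(-1\right) \left(-1\right) = 9 \cdot 4 \left(-1\right) \left(-1\right) = 9 \left(\left(-4\right) \left(-1\right)\right) = 9 \cdot 4 = 36$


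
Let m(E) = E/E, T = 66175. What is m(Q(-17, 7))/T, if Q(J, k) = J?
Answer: 1/66175 ≈ 1.5111e-5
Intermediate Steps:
m(E) = 1
m(Q(-17, 7))/T = 1/66175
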